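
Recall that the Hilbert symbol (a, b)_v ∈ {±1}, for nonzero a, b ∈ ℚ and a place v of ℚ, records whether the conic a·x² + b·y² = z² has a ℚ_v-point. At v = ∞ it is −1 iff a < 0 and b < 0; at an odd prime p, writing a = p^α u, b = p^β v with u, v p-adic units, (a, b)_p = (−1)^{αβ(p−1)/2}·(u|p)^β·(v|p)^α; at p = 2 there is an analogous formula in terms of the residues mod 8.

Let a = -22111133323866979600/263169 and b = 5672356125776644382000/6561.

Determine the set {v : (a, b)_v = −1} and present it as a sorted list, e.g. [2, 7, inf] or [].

Mod squares: a ≡ -765049, b ≡ 74555. Check v ∈ {∞, 2, 3, 5, 13, 19, 23, 29, 31, 37}.
v=2: v_2(a)=4, v_2(b)=4; units ≡ 7, 3 (mod 8); ε·ε+αω+βω = 1·1+4·1+4·0 ≡ 1  ⇒  (a,b)_2 = -1.
v=19: a=19^-2·(≡5), b=19^0·(≡15) mod 19; (5|19)=+1, (15|19)=-1; (−1)^{-2·0·9}·(+1)^0·(-1)^-2 = +1.
v=37: a=37^1·(≡19), b=37^1·(≡13) mod 37; (19|37)=-1, (13|37)=-1; (−1)^{1·1·18}·(-1)^1·(-1)^1 = +1.
v=23: a=23^3·(≡3), b=23^4·(≡16) mod 23; (3|23)=+1, (16|23)=+1; (−1)^{3·4·11}·(+1)^4·(+1)^3 = +1.
v=13: a=13^2·(≡10), b=13^1·(≡6) mod 13; (10|13)=+1, (6|13)=-1; (−1)^{2·1·6}·(+1)^1·(-1)^2 = +1.
v=5: a=5^2·(≡4), b=5^3·(≡1) mod 5; (4|5)=+1, (1|5)=+1; (−1)^{2·3·2}·(+1)^3·(+1)^2 = +1.
v=31: a=31^3·(≡14), b=31^3·(≡7) mod 31; (14|31)=+1, (7|31)=+1; (−1)^{3·3·15}·(+1)^3·(+1)^3 = -1.
v=29: a=29^3·(≡16), b=29^4·(≡5) mod 29; (16|29)=+1, (5|29)=+1; (−1)^{3·4·14}·(+1)^4·(+1)^3 = +1.
v=∞: -765049 < 0 and 74555 > 0  ⇒  (a,b)_∞ = +1.
v=3: a=3^-6·(≡2), b=3^-8·(≡2) mod 3; (2|3)=-1, (2|3)=-1; (−1)^{-6·-8·1}·(-1)^-8·(-1)^-6 = +1.
|Ram(-765049, 74555)| = 2, even; anisotropic at {2, 31}.

[2, 31]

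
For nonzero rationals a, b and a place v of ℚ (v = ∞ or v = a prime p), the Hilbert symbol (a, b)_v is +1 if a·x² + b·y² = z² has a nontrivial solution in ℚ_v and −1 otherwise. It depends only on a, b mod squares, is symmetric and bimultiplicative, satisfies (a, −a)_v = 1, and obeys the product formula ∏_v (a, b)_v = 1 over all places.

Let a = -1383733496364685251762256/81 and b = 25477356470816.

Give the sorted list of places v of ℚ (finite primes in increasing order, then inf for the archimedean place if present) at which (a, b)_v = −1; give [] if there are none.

Mod squares: a ≡ -37789, b ≡ 1634. Check v ∈ {∞, 2, 3, 7, 19, 23, 31, 43, 53}.
v=19: a=19^2·(≡15), b=19^3·(≡2) mod 19; (15|19)=-1, (2|19)=-1; (−1)^{2·3·9}·(-1)^3·(-1)^2 = -1.
v=31: a=31^3·(≡17), b=31^2·(≡26) mod 31; (17|31)=-1, (26|31)=-1; (−1)^{3·2·15}·(-1)^2·(-1)^3 = -1.
v=3: a=3^-4·(≡2), b=3^0·(≡2) mod 3; (2|3)=-1, (2|3)=-1; (−1)^{-4·0·1}·(-1)^0·(-1)^-4 = +1.
v=23: a=23^3·(≡13), b=23^0·(≡1) mod 23; (13|23)=+1, (1|23)=+1; (−1)^{3·0·11}·(+1)^0·(+1)^3 = +1.
v=∞: -37789 < 0 and 1634 > 0  ⇒  (a,b)_∞ = +1.
v=7: a=7^4·(≡2), b=7^0·(≡5) mod 7; (2|7)=+1, (5|7)=-1; (−1)^{4·0·3}·(+1)^0·(-1)^4 = +1.
v=2: v_2(a)=4, v_2(b)=5; units ≡ 3, 1 (mod 8); ε·ε+αω+βω = 1·0+4·0+5·1 ≡ 1  ⇒  (a,b)_2 = -1.
v=43: a=43^2·(≡42), b=43^1·(≡6) mod 43; (42|43)=-1, (6|43)=+1; (−1)^{2·1·21}·(-1)^1·(+1)^2 = -1.
v=53: a=53^3·(≡46), b=53^2·(≡10) mod 53; (46|53)=+1, (10|53)=+1; (−1)^{3·2·26}·(+1)^2·(+1)^3 = +1.
(-37789, 1634 / ℚ) ramifies at {2, 19, 31, 43}: a division algebra.

[2, 19, 31, 43]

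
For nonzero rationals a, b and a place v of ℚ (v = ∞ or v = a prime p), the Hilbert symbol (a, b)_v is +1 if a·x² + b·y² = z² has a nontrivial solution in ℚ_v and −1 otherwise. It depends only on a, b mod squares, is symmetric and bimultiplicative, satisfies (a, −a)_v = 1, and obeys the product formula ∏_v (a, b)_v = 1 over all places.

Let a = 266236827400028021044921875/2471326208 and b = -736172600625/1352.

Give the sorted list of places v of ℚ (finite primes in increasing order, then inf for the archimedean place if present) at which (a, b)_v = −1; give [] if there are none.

[5, 7]

Mod squares: a ≡ 2310, b ≡ -1122. Check v ∈ {∞, 2, 3, 5, 7, 11, 13, 17, 23}.
v=3: a=3^13·(≡2), b=3^5·(≡1) mod 3; (2|3)=-1, (1|3)=+1; (−1)^{13·5·1}·(-1)^5·(+1)^13 = +1.
v=∞: 2310 > 0 and -1122 < 0  ⇒  (a,b)_∞ = +1.
v=11: a=11^3·(≡9), b=11^1·(≡6) mod 11; (9|11)=+1, (6|11)=-1; (−1)^{3·1·5}·(+1)^1·(-1)^3 = +1.
v=5: a=5^11·(≡2), b=5^4·(≡2) mod 5; (2|5)=-1, (2|5)=-1; (−1)^{11·4·2}·(-1)^4·(-1)^11 = -1.
v=23: a=23^2·(≡22), b=23^2·(≡20) mod 23; (22|23)=-1, (20|23)=-1; (−1)^{2·2·11}·(-1)^2·(-1)^2 = +1.
v=2: v_2(a)=-9, v_2(b)=-3; units ≡ 3, 7 (mod 8); ε·ε+αω+βω = 1·1+-9·0+-3·1 ≡ 0  ⇒  (a,b)_2 = +1.
v=7: a=7^5·(≡2), b=7^2·(≡3) mod 7; (2|7)=+1, (3|7)=-1; (−1)^{5·2·3}·(+1)^2·(-1)^5 = -1.
v=13: a=13^-6·(≡4), b=13^-2·(≡4) mod 13; (4|13)=+1, (4|13)=+1; (−1)^{-6·-2·6}·(+1)^-2·(+1)^-6 = +1.
v=17: a=17^2·(≡16), b=17^1·(≡8) mod 17; (16|17)=+1, (8|17)=+1; (−1)^{2·1·8}·(+1)^1·(+1)^2 = +1.
(2310, -1122 / ℚ) ramifies at {5, 7}: a division algebra.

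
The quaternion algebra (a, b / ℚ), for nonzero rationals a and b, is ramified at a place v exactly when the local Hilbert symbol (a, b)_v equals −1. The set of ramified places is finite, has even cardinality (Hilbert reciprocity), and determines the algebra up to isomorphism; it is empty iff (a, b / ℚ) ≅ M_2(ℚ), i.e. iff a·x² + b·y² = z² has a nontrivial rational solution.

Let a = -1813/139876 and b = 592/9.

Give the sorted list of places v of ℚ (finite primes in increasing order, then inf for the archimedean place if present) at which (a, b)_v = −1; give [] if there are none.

[]

Mod squares: a ≡ -37, b ≡ 37. Check v ∈ {∞, 2, 3, 7, 11, 17, 37}.
v=∞: -37 < 0 and 37 > 0  ⇒  (a,b)_∞ = +1.
v=37: a=37^1·(≡27), b=37^1·(≡10) mod 37; (27|37)=+1, (10|37)=+1; (−1)^{1·1·18}·(+1)^1·(+1)^1 = +1.
v=11: a=11^-2·(≡2), b=11^0·(≡1) mod 11; (2|11)=-1, (1|11)=+1; (−1)^{-2·0·5}·(-1)^0·(+1)^-2 = +1.
v=17: a=17^-2·(≡5), b=17^0·(≡11) mod 17; (5|17)=-1, (11|17)=-1; (−1)^{-2·0·8}·(-1)^0·(-1)^-2 = +1.
v=7: a=7^2·(≡6), b=7^0·(≡2) mod 7; (6|7)=-1, (2|7)=+1; (−1)^{2·0·3}·(-1)^0·(+1)^2 = +1.
v=3: a=3^0·(≡2), b=3^-2·(≡1) mod 3; (2|3)=-1, (1|3)=+1; (−1)^{0·-2·1}·(-1)^-2·(+1)^0 = +1.
v=2: v_2(a)=-2, v_2(b)=4; units ≡ 3, 5 (mod 8); ε·ε+αω+βω = 1·0+-2·1+4·1 ≡ 0  ⇒  (a,b)_2 = +1.
Ram(a, b) = ∅: the form -37·x² + 37·y² − z² is isotropic over every ℚ_v, so by Hasse–Minkowski it is isotropic over ℚ.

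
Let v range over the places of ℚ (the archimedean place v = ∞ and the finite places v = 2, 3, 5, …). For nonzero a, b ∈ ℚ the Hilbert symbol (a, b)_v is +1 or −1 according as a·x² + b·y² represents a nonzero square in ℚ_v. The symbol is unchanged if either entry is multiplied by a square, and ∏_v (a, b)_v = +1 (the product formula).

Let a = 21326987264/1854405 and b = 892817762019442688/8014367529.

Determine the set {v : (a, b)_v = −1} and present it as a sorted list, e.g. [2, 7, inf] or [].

Mod squares: a ≡ 55, b ≡ 533. Check v ∈ {∞, 2, 3, 5, 7, 11, 13, 29, 41, 43}.
v=11: a=11^1·(≡4), b=11^2·(≡3) mod 11; (4|11)=+1, (3|11)=+1; (−1)^{1·2·5}·(+1)^2·(+1)^1 = +1.
v=3: a=3^-2·(≡1), b=3^-4·(≡2) mod 3; (1|3)=+1, (2|3)=-1; (−1)^{-2·-4·1}·(+1)^-4·(-1)^-2 = +1.
v=29: a=29^-2·(≡27), b=29^-2·(≡27) mod 29; (27|29)=-1, (27|29)=-1; (−1)^{-2·-2·14}·(-1)^-2·(-1)^-2 = +1.
v=41: a=41^0·(≡13), b=41^1·(≡24) mod 41; (13|41)=-1, (24|41)=-1; (−1)^{0·1·20}·(-1)^1·(-1)^0 = -1.
v=7: a=7^-2·(≡3), b=7^-6·(≡4) mod 7; (3|7)=-1, (4|7)=+1; (−1)^{-2·-6·3}·(-1)^-6·(+1)^-2 = +1.
v=5: a=5^-1·(≡4), b=5^0·(≡2) mod 5; (4|5)=+1, (2|5)=-1; (−1)^{-1·0·2}·(+1)^0·(-1)^-1 = -1.
v=13: a=13^0·(≡9), b=13^5·(≡11) mod 13; (9|13)=+1, (11|13)=-1; (−1)^{0·5·6}·(+1)^5·(-1)^0 = +1.
v=∞: 55 > 0 and 533 > 0  ⇒  (a,b)_∞ = +1.
v=2: v_2(a)=20, v_2(b)=18; units ≡ 7, 5 (mod 8); ε·ε+αω+βω = 1·0+20·1+18·0 ≡ 0  ⇒  (a,b)_2 = +1.
v=43: a=43^2·(≡12), b=43^2·(≡17) mod 43; (12|43)=-1, (17|43)=+1; (−1)^{2·2·21}·(-1)^2·(+1)^2 = +1.
(55, 533 / ℚ) ramifies at {5, 41}: a division algebra.

[5, 41]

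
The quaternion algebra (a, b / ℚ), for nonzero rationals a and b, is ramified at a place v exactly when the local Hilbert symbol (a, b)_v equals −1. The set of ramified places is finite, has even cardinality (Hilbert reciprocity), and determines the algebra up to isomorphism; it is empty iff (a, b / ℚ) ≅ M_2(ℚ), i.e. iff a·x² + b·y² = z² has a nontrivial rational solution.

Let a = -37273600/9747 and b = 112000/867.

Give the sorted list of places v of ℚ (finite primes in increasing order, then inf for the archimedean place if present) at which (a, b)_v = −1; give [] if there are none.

(a, b) ≡ (-273, 210) mod (ℚ^×)²; places V = {2, 3, 5, 7, 13, 17, 19, ∞}.
(a,b)_19: α=-2, u≡18; β=0, v≡17 (mod 19); (18|19)=-1, (17|19)=+1; sign (−1)^0·-1^0·+1^-2 = +1.
(a,b)_5: α=2, u≡3; β=3, v≡3 (mod 5); (3|5)=-1, (3|5)=-1; sign (−1)^0·-1^3·-1^2 = -1.
(a,b)_17: α=0, u≡15; β=-2, v≡7 (mod 17); (15|17)=+1, (7|17)=-1; sign (−1)^0·+1^-2·-1^0 = +1.
(a,b)_2: α=14, β=7; u≡7, v≡1 (mod 8); ε(u)ε(v)=1·0, αω(v)=14·0, βω(u)=7·0; sum ≡ 0  ⇒  +1.
(a,b)_13: α=1, u≡8; β=0, v≡2 (mod 13); (8|13)=-1, (2|13)=-1; sign (−1)^0·-1^0·-1^1 = -1.
(a,b)_7: α=1, u≡3; β=1, v≡2 (mod 7); (3|7)=-1, (2|7)=+1; sign (−1)^1·-1^1·+1^1 = +1.
(a,b)_3: α=-3, u≡2; β=-1, v≡1 (mod 3); (2|3)=-1, (1|3)=+1; sign (−1)^1·-1^-1·+1^-3 = +1.
(a,b)_∞: sgn(-273)=−, sgn(210)=+, so +1.
(-273, 210 / ℚ) ramifies at {5, 13}: a division algebra.

[5, 13]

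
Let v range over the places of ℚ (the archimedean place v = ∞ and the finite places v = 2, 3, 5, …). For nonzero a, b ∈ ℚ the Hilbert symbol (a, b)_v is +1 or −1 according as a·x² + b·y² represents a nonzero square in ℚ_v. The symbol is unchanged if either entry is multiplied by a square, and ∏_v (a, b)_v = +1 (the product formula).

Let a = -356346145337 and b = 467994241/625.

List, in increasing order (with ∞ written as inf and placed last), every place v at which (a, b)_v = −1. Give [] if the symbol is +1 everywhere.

[37, 43]

(a, b) ≡ (-17, 3867721) mod (ℚ^×)²; places V = {2, 5, 7, 11, 13, 17, 37, 43, ∞}.
(a,b)_7: α=2, u≡2; β=0, v≡4 (mod 7); (2|7)=+1, (4|7)=+1; sign (−1)^0·+1^0·+1^2 = +1.
(a,b)_17: α=1, u≡4; β=1, v≡16 (mod 17); (4|17)=+1, (16|17)=+1; sign (−1)^0·+1^1·+1^1 = +1.
(a,b)_13: α=2, u≡1; β=1, v≡9 (mod 13); (1|13)=+1, (9|13)=+1; sign (−1)^0·+1^1·+1^2 = +1.
(a,b)_43: α=2, u≡8; β=1, v≡5 (mod 43); (8|43)=-1, (5|43)=-1; sign (−1)^0·-1^1·-1^2 = -1.
(a,b)_2: α=0, β=0; u≡7, v≡1 (mod 8); ε(u)ε(v)=1·0, αω(v)=0·0, βω(u)=0·0; sum ≡ 0  ⇒  +1.
(a,b)_∞: sgn(-17)=−, sgn(3867721)=+, so +1.
(a,b)_37: α=2, u≡29; β=1, v≡17 (mod 37); (29|37)=-1, (17|37)=-1; sign (−1)^0·-1^1·-1^2 = -1.
(a,b)_11: α=0, u≡5; β=3, v≡2 (mod 11); (5|11)=+1, (2|11)=-1; sign (−1)^0·+1^3·-1^0 = +1.
(a,b)_5: α=0, u≡3; β=-4, v≡1 (mod 5); (3|5)=-1, (1|5)=+1; sign (−1)^0·-1^-4·+1^0 = +1.
Ram(-17, 3867721) = {37, 43}; no ℚ_37-point on the conic.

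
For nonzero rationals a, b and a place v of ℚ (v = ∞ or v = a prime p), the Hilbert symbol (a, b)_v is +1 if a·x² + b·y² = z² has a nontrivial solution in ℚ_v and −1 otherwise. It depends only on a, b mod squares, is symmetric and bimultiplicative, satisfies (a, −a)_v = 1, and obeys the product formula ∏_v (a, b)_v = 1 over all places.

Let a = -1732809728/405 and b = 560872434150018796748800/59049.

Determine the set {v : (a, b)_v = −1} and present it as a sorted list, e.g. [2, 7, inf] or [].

(a, b) ≡ (-50065, 247) mod (ℚ^×)²; places V = {2, 3, 5, 11, 13, 17, 19, 31, ∞}.
(a,b)_19: α=1, u≡16; β=3, v≡2 (mod 19); (16|19)=+1, (2|19)=-1; sign (−1)^1·+1^3·-1^1 = +1.
(a,b)_5: α=-1, u≡2; β=2, v≡3 (mod 5); (2|5)=-1, (3|5)=-1; sign (−1)^0·-1^2·-1^-1 = -1.
(a,b)_3: α=-4, u≡2; β=-10, v≡1 (mod 3); (2|3)=-1, (1|3)=+1; sign (−1)^0·-1^-10·+1^-4 = +1.
(a,b)_11: α=0, u≡6; β=2, v≡1 (mod 11); (6|11)=-1, (1|11)=+1; sign (−1)^0·-1^2·+1^0 = +1.
(a,b)_17: α=1, u≡8; β=2, v≡8 (mod 17); (8|17)=+1, (8|17)=+1; sign (−1)^0·+1^2·+1^1 = +1.
(a,b)_∞: sgn(-50065)=−, sgn(247)=+, so +1.
(a,b)_2: α=10, β=18; u≡7, v≡7 (mod 8); ε(u)ε(v)=1·1, αω(v)=10·0, βω(u)=18·0; sum ≡ 1  ⇒  -1.
(a,b)_31: α=1, u≡2; β=2, v≡12 (mod 31); (2|31)=+1, (12|31)=-1; sign (−1)^0·+1^2·-1^1 = -1.
(a,b)_13: α=2, u≡11; β=5, v≡7 (mod 13); (11|13)=-1, (7|13)=-1; sign (−1)^0·-1^5·-1^2 = -1.
(-50065, 247 / ℚ) ramifies at {2, 5, 13, 31}: a division algebra.

[2, 5, 13, 31]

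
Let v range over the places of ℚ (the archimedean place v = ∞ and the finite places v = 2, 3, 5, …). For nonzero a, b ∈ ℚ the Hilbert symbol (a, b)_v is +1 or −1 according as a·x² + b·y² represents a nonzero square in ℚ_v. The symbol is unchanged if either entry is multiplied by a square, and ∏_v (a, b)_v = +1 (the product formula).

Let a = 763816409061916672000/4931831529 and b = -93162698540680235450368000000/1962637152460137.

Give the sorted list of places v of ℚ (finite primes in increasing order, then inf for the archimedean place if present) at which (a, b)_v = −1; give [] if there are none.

Mod squares: a ≡ 70, b ≡ -112574. Check v ∈ {∞, 2, 3, 5, 7, 11, 17, 31, 43}.
v=17: a=17^-4·(≡1), b=17^-7·(≡4) mod 17; (1|17)=+1, (4|17)=+1; (−1)^{-4·-7·8}·(+1)^-7·(+1)^-4 = +1.
v=7: a=7^1·(≡6), b=7^1·(≡4) mod 7; (6|7)=-1, (4|7)=+1; (−1)^{1·1·3}·(-1)^1·(+1)^1 = +1.
v=2: v_2(a)=25, v_2(b)=39; units ≡ 3, 1 (mod 8); ε·ε+αω+βω = 1·0+25·0+39·1 ≡ 1  ⇒  (a,b)_2 = -1.
v=11: a=11^4·(≡1), b=11^7·(≡10) mod 11; (1|11)=+1, (10|11)=-1; (−1)^{4·7·5}·(+1)^7·(-1)^4 = +1.
v=5: a=5^3·(≡4), b=5^6·(≡4) mod 5; (4|5)=+1, (4|5)=+1; (−1)^{3·6·2}·(+1)^6·(+1)^3 = +1.
v=∞: 70 > 0 and -112574 < 0  ⇒  (a,b)_∞ = +1.
v=31: a=31^2·(≡1), b=31^0·(≡2) mod 31; (1|31)=+1, (2|31)=+1; (−1)^{2·0·15}·(+1)^0·(+1)^2 = +1.
v=43: a=43^2·(≡12), b=43^3·(≡12) mod 43; (12|43)=-1, (12|43)=-1; (−1)^{2·3·21}·(-1)^3·(-1)^2 = -1.
v=3: a=3^-10·(≡1), b=3^-14·(≡1) mod 3; (1|3)=+1, (1|3)=+1; (−1)^{-10·-14·1}·(+1)^-14·(+1)^-10 = +1.
|Ram(70, -112574)| = 2, even; anisotropic at {2, 43}.

[2, 43]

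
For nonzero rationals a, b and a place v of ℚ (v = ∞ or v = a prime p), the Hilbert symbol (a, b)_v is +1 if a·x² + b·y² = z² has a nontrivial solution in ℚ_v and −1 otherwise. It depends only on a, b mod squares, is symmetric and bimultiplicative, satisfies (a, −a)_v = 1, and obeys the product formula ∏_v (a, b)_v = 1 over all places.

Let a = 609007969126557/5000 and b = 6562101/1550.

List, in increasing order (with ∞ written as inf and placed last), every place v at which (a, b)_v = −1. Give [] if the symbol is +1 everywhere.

(a, b) ≡ (154, 1302) mod (ℚ^×)²; places V = {2, 3, 5, 7, 11, 13, 31, 43, ∞}.
(a,b)_2: α=-3, β=-1; u≡5, v≡3 (mod 8); ε(u)ε(v)=0·1, αω(v)=-3·1, βω(u)=-1·1; sum ≡ 0  ⇒  +1.
(a,b)_13: α=4, u≡8; β=2, v≡8 (mod 13); (8|13)=-1, (8|13)=-1; sign (−1)^0·-1^2·-1^4 = +1.
(a,b)_43: α=4, u≡23; β=2, v≡33 (mod 43); (23|43)=+1, (33|43)=-1; sign (−1)^0·+1^2·-1^4 = +1.
(a,b)_5: α=-4, u≡4; β=-2, v≡3 (mod 5); (4|5)=+1, (3|5)=-1; sign (−1)^0·+1^-2·-1^-4 = +1.
(a,b)_31: α=0, u≡11; β=-1, v≡6 (mod 31); (11|31)=-1, (6|31)=-1; sign (−1)^0·-1^-1·-1^0 = -1.
(a,b)_∞: sgn(154)=+, sgn(1302)=+, so +1.
(a,b)_3: α=4, u≡1; β=1, v≡2 (mod 3); (1|3)=+1, (2|3)=-1; sign (−1)^0·+1^1·-1^4 = +1.
(a,b)_11: α=1, u≡5; β=0, v≡4 (mod 11); (5|11)=+1, (4|11)=+1; sign (−1)^0·+1^0·+1^1 = +1.
(a,b)_7: α=1, u≡1; β=1, v≡1 (mod 7); (1|7)=+1, (1|7)=+1; sign (−1)^1·+1^1·+1^1 = -1.
|Ram(154, 1302)| = 2, even; anisotropic at {7, 31}.

[7, 31]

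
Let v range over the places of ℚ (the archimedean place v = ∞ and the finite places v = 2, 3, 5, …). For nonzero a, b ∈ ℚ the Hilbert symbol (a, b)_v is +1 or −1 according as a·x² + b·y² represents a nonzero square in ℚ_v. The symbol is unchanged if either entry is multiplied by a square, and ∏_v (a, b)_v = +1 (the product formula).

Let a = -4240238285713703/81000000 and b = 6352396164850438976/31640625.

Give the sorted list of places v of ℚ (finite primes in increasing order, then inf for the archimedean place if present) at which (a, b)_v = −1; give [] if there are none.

(a, b) ≡ (-47, 53909) mod (ℚ^×)²; places V = {2, 3, 5, 7, 13, 31, 37, 47, ∞}.
(a,b)_13: α=4, u≡5; β=4, v≡8 (mod 13); (5|13)=-1, (8|13)=-1; sign (−1)^0·-1^4·-1^4 = +1.
(a,b)_3: α=-4, u≡1; β=-4, v≡2 (mod 3); (1|3)=+1, (2|3)=-1; sign (−1)^0·+1^-4·-1^-4 = +1.
(a,b)_2: α=-6, β=6; u≡1, v≡5 (mod 8); ε(u)ε(v)=0·0, αω(v)=-6·1, βω(u)=6·0; sum ≡ 0  ⇒  +1.
(a,b)_31: α=2, u≡12; β=3, v≡13 (mod 31); (12|31)=-1, (13|31)=-1; sign (−1)^0·-1^3·-1^2 = -1.
(a,b)_∞: sgn(-47)=−, sgn(53909)=+, so +1.
(a,b)_7: α=4, u≡4; β=2, v≡1 (mod 7); (4|7)=+1, (1|7)=+1; sign (−1)^0·+1^2·+1^4 = +1.
(a,b)_47: α=1, u≡19; β=1, v≡35 (mod 47); (19|47)=-1, (35|47)=-1; sign (−1)^1·-1^1·-1^1 = -1.
(a,b)_5: α=-6, u≡3; β=-8, v≡1 (mod 5); (3|5)=-1, (1|5)=+1; sign (−1)^0·-1^-8·+1^-6 = +1.
(a,b)_37: α=2, u≡33; β=3, v≡29 (mod 37); (33|37)=+1, (29|37)=-1; sign (−1)^0·+1^3·-1^2 = +1.
|Ram(-47, 53909)| = 2, even; anisotropic at {31, 47}.

[31, 47]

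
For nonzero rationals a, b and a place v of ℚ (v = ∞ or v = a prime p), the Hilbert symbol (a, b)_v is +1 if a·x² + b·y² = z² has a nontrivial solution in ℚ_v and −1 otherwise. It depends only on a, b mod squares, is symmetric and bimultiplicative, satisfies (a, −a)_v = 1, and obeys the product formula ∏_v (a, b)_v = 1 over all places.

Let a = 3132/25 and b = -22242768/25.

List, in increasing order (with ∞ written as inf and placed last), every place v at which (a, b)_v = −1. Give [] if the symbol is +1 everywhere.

(a, b) ≡ (87, -1653) mod (ℚ^×)²; places V = {2, 3, 5, 19, 29, ∞}.
(a,b)_29: α=1, u≡2; β=3, v≡25 (mod 29); (2|29)=-1, (25|29)=+1; sign (−1)^0·-1^3·+1^1 = -1.
(a,b)_∞: sgn(87)=+, sgn(-1653)=−, so +1.
(a,b)_2: α=2, β=4; u≡7, v≡3 (mod 8); ε(u)ε(v)=1·1, αω(v)=2·1, βω(u)=4·0; sum ≡ 1  ⇒  -1.
(a,b)_3: α=3, u≡2; β=1, v≡1 (mod 3); (2|3)=-1, (1|3)=+1; sign (−1)^1·-1^1·+1^3 = +1.
(a,b)_5: α=-2, u≡2; β=-2, v≡2 (mod 5); (2|5)=-1, (2|5)=-1; sign (−1)^0·-1^-2·-1^-2 = +1.
(a,b)_19: α=0, u≡9; β=1, v≡18 (mod 19); (9|19)=+1, (18|19)=-1; sign (−1)^0·+1^1·-1^0 = +1.
(87, -1653 / ℚ) ramifies at {2, 29}: a division algebra.

[2, 29]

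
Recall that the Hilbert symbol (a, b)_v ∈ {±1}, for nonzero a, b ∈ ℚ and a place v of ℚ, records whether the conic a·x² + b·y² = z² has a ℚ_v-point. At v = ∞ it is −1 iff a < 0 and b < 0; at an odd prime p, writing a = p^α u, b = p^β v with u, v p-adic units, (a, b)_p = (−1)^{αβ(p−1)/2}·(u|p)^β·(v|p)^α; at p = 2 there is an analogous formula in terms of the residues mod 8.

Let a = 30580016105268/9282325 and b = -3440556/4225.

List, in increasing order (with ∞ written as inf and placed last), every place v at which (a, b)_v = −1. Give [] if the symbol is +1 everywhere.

[7, 13]

Mod squares: a ≡ 1209, b ≡ -10619. Check v ∈ {∞, 2, 3, 5, 7, 13, 31, 37, 41}.
v=13: a=13^-5·(≡7), b=13^-2·(≡2) mod 13; (7|13)=-1, (2|13)=-1; (−1)^{-5·-2·6}·(-1)^-2·(-1)^-5 = -1.
v=37: a=37^2·(≡9), b=37^1·(≡36) mod 37; (9|37)=+1, (36|37)=+1; (−1)^{2·1·18}·(+1)^1·(+1)^2 = +1.
v=2: v_2(a)=2, v_2(b)=2; units ≡ 1, 5 (mod 8); ε·ε+αω+βω = 0·0+2·1+2·0 ≡ 0  ⇒  (a,b)_2 = +1.
v=3: a=3^7·(≡1), b=3^4·(≡1) mod 3; (1|3)=+1, (1|3)=+1; (−1)^{7·4·1}·(+1)^4·(+1)^7 = +1.
v=41: a=41^2·(≡10), b=41^1·(≡26) mod 41; (10|41)=+1, (26|41)=-1; (−1)^{2·1·20}·(+1)^1·(-1)^2 = +1.
v=∞: 1209 > 0 and -10619 < 0  ⇒  (a,b)_∞ = +1.
v=31: a=31^1·(≡19), b=31^0·(≡8) mod 31; (19|31)=+1, (8|31)=+1; (−1)^{1·0·15}·(+1)^0·(+1)^1 = +1.
v=5: a=5^-2·(≡1), b=5^-2·(≡1) mod 5; (1|5)=+1, (1|5)=+1; (−1)^{-2·-2·2}·(+1)^-2·(+1)^-2 = +1.
v=7: a=7^2·(≡6), b=7^1·(≡1) mod 7; (6|7)=-1, (1|7)=+1; (−1)^{2·1·3}·(-1)^1·(+1)^2 = -1.
|Ram(1209, -10619)| = 2, even; anisotropic at {7, 13}.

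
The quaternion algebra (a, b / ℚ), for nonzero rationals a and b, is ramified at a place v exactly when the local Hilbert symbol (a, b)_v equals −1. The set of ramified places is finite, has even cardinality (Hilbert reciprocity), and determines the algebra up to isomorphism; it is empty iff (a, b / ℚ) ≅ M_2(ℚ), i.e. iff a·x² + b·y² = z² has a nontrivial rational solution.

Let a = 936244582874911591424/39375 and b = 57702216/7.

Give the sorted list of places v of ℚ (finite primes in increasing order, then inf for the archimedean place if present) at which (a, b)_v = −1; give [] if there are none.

[2, 3, 7, 43]

Mod squares: a ≡ 2093, b ≡ 100978878. Check v ∈ {∞, 2, 3, 5, 7, 11, 13, 17, 23, 43}.
v=43: a=43^2·(≡5), b=43^1·(≡20) mod 43; (5|43)=-1, (20|43)=-1; (−1)^{2·1·21}·(-1)^1·(-1)^2 = -1.
v=17: a=17^2·(≡13), b=17^1·(≡4) mod 17; (13|17)=+1, (4|17)=+1; (−1)^{2·1·8}·(+1)^1·(+1)^2 = +1.
v=∞: 2093 > 0 and 100978878 > 0  ⇒  (a,b)_∞ = +1.
v=2: v_2(a)=10, v_2(b)=3; units ≡ 5, 7 (mod 8); ε·ε+αω+βω = 0·1+10·0+3·1 ≡ 1  ⇒  (a,b)_2 = -1.
v=13: a=13^3·(≡8), b=13^1·(≡6) mod 13; (8|13)=-1, (6|13)=-1; (−1)^{3·1·6}·(-1)^1·(-1)^3 = +1.
v=5: a=5^-4·(≡3), b=5^0·(≡3) mod 5; (3|5)=-1, (3|5)=-1; (−1)^{-4·0·2}·(-1)^0·(-1)^-4 = +1.
v=11: a=11^2·(≡4), b=11^1·(≡6) mod 11; (4|11)=+1, (6|11)=-1; (−1)^{2·1·5}·(+1)^1·(-1)^2 = +1.
v=7: a=7^-1·(≡6), b=7^-1·(≡5) mod 7; (6|7)=-1, (5|7)=-1; (−1)^{-1·-1·3}·(-1)^-1·(-1)^-1 = -1.
v=3: a=3^-2·(≡2), b=3^1·(≡1) mod 3; (2|3)=-1, (1|3)=+1; (−1)^{-2·1·1}·(-1)^1·(+1)^-2 = -1.
v=23: a=23^5·(≡20), b=23^1·(≡3) mod 23; (20|23)=-1, (3|23)=+1; (−1)^{5·1·11}·(-1)^1·(+1)^5 = +1.
Ram(2093, 100978878) = {2, 3, 7, 43}; no ℚ_2-point on the conic.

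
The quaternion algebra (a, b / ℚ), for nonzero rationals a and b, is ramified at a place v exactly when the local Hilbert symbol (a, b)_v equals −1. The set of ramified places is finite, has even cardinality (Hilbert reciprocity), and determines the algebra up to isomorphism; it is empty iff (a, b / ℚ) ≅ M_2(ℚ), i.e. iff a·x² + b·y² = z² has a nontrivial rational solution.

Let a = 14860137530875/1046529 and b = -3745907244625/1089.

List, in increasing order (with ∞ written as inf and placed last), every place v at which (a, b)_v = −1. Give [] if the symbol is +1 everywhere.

[2, 7, 19, 23]

Mod squares: a ≡ 198835, b ≡ -2185. Check v ∈ {∞, 2, 3, 5, 7, 11, 13, 19, 23, 31}.
v=2: v_2(a)=0, v_2(b)=0; units ≡ 3, 7 (mod 8); ε·ε+αω+βω = 1·1+0·0+0·1 ≡ 1  ⇒  (a,b)_2 = -1.
v=11: a=11^-2·(≡7), b=11^-2·(≡9) mod 11; (7|11)=-1, (9|11)=+1; (−1)^{-2·-2·5}·(-1)^-2·(+1)^-2 = +1.
v=5: a=5^3·(≡3), b=5^3·(≡2) mod 5; (3|5)=-1, (2|5)=-1; (−1)^{3·3·2}·(-1)^3·(-1)^3 = +1.
v=23: a=23^1·(≡7), b=23^1·(≡5) mod 23; (7|23)=-1, (5|23)=-1; (−1)^{1·1·11}·(-1)^1·(-1)^1 = -1.
v=7: a=7^3·(≡5), b=7^4·(≡6) mod 7; (5|7)=-1, (6|7)=-1; (−1)^{3·4·3}·(-1)^4·(-1)^3 = -1.
v=13: a=13^3·(≡5), b=13^4·(≡10) mod 13; (5|13)=-1, (10|13)=+1; (−1)^{3·4·6}·(-1)^4·(+1)^3 = +1.
v=31: a=31^-2·(≡4), b=31^0·(≡19) mod 31; (4|31)=+1, (19|31)=+1; (−1)^{-2·0·15}·(+1)^0·(+1)^-2 = +1.
v=∞: 198835 > 0 and -2185 < 0  ⇒  (a,b)_∞ = +1.
v=3: a=3^-2·(≡1), b=3^-2·(≡2) mod 3; (1|3)=+1, (2|3)=-1; (−1)^{-2·-2·1}·(+1)^-2·(-1)^-2 = +1.
v=19: a=19^3·(≡8), b=19^1·(≡10) mod 19; (8|19)=-1, (10|19)=-1; (−1)^{3·1·9}·(-1)^1·(-1)^3 = -1.
(198835, -2185 / ℚ) ramifies at {2, 7, 19, 23}: a division algebra.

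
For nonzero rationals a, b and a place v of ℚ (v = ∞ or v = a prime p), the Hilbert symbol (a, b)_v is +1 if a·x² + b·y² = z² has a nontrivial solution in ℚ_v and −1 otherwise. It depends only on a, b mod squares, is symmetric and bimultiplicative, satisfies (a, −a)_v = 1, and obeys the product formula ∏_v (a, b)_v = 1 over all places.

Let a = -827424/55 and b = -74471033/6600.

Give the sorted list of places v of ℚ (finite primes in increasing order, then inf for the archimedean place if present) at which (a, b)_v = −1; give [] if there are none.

Mod squares: a ≡ -1870, b ≡ -1122. Check v ∈ {∞, 2, 3, 5, 7, 11, 13, 17, 23}.
v=2: v_2(a)=5, v_2(b)=-3; units ≡ 1, 7 (mod 8); ε·ε+αω+βω = 0·1+5·0+-3·0 ≡ 0  ⇒  (a,b)_2 = +1.
v=7: a=7^0·(≡3), b=7^2·(≡5) mod 7; (3|7)=-1, (5|7)=-1; (−1)^{0·2·3}·(-1)^2·(-1)^0 = +1.
v=∞: -1870 < 0 and -1122 < 0  ⇒  (a,b)_∞ = -1.
v=5: a=5^-1·(≡1), b=5^-2·(≡3) mod 5; (1|5)=+1, (3|5)=-1; (−1)^{-1·-2·2}·(+1)^-2·(-1)^-1 = -1.
v=23: a=23^0·(≡18), b=23^2·(≡17) mod 23; (18|23)=+1, (17|23)=-1; (−1)^{0·2·11}·(+1)^2·(-1)^0 = +1.
v=17: a=17^1·(≡4), b=17^1·(≡16) mod 17; (4|17)=+1, (16|17)=+1; (−1)^{1·1·8}·(+1)^1·(+1)^1 = +1.
v=13: a=13^2·(≡6), b=13^2·(≡12) mod 13; (6|13)=-1, (12|13)=+1; (−1)^{2·2·6}·(-1)^2·(+1)^2 = +1.
v=3: a=3^2·(≡2), b=3^-1·(≡1) mod 3; (2|3)=-1, (1|3)=+1; (−1)^{2·-1·1}·(-1)^-1·(+1)^2 = -1.
v=11: a=11^-1·(≡8), b=11^-1·(≡2) mod 11; (8|11)=-1, (2|11)=-1; (−1)^{-1·-1·5}·(-1)^-1·(-1)^-1 = -1.
|Ram(-1870, -1122)| = 4, even; anisotropic at {3, 5, 11, ∞}.

[3, 5, 11, inf]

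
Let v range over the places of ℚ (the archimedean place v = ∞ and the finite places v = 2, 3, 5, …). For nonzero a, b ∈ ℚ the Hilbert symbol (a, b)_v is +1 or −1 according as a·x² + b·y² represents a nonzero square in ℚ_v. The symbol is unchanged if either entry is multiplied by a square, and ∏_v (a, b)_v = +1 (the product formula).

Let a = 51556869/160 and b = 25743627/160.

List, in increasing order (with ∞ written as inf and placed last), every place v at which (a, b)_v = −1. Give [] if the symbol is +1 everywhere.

Mod squares: a ≡ 2210, b ≡ 15470. Check v ∈ {∞, 2, 3, 5, 7, 13, 17, 23, 43}.
v=2: v_2(a)=-5, v_2(b)=-5; units ≡ 1, 7 (mod 8); ε·ε+αω+βω = 0·1+-5·0+-5·0 ≡ 0  ⇒  (a,b)_2 = +1.
v=43: a=43^0·(≡36), b=43^2·(≡33) mod 43; (36|43)=+1, (33|43)=-1; (−1)^{0·2·21}·(+1)^2·(-1)^0 = +1.
v=13: a=13^1·(≡4), b=13^1·(≡7) mod 13; (4|13)=+1, (7|13)=-1; (−1)^{1·1·6}·(+1)^1·(-1)^1 = -1.
v=5: a=5^-1·(≡2), b=5^-1·(≡1) mod 5; (2|5)=-1, (1|5)=+1; (−1)^{-1·-1·2}·(-1)^-1·(+1)^-1 = -1.
v=23: a=23^2·(≡13), b=23^0·(≡20) mod 23; (13|23)=+1, (20|23)=-1; (−1)^{2·0·11}·(+1)^0·(-1)^2 = +1.
v=∞: 2210 > 0 and 15470 > 0  ⇒  (a,b)_∞ = +1.
v=17: a=17^1·(≡6), b=17^1·(≡8) mod 17; (6|17)=-1, (8|17)=+1; (−1)^{1·1·8}·(-1)^1·(+1)^1 = -1.
v=3: a=3^2·(≡2), b=3^2·(≡2) mod 3; (2|3)=-1, (2|3)=-1; (−1)^{2·2·1}·(-1)^2·(-1)^2 = +1.
v=7: a=7^2·(≡3), b=7^1·(≡6) mod 7; (3|7)=-1, (6|7)=-1; (−1)^{2·1·3}·(-1)^1·(-1)^2 = -1.
(2210, 15470 / ℚ) ramifies at {5, 7, 13, 17}: a division algebra.

[5, 7, 13, 17]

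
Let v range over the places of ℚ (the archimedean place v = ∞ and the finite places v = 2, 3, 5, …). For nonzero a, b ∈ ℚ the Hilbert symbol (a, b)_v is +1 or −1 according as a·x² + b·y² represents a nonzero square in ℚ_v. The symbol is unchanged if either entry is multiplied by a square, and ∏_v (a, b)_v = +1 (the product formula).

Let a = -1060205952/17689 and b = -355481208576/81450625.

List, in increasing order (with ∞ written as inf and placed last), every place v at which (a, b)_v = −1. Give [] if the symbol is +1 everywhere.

Mod squares: a ≡ -102, b ≡ -39. Check v ∈ {∞, 2, 3, 5, 7, 13, 17, 19, 31}.
v=3: a=3^1·(≡2), b=3^7·(≡2) mod 3; (2|3)=-1, (2|3)=-1; (−1)^{1·7·1}·(-1)^7·(-1)^1 = -1.
v=2: v_2(a)=7, v_2(b)=8; units ≡ 5, 1 (mod 8); ε·ε+αω+βω = 0·0+7·0+8·1 ≡ 0  ⇒  (a,b)_2 = +1.
v=13: a=13^2·(≡6), b=13^3·(≡4) mod 13; (6|13)=-1, (4|13)=+1; (−1)^{2·3·6}·(-1)^3·(+1)^2 = -1.
v=7: a=7^-2·(≡5), b=7^0·(≡6) mod 7; (5|7)=-1, (6|7)=-1; (−1)^{-2·0·3}·(-1)^0·(-1)^-2 = +1.
v=∞: -102 < 0 and -39 < 0  ⇒  (a,b)_∞ = -1.
v=19: a=19^-2·(≡3), b=19^-4·(≡14) mod 19; (3|19)=-1, (14|19)=-1; (−1)^{-2·-4·9}·(-1)^-4·(-1)^-2 = +1.
v=17: a=17^1·(≡10), b=17^2·(≡6) mod 17; (10|17)=-1, (6|17)=-1; (−1)^{1·2·8}·(-1)^2·(-1)^1 = -1.
v=5: a=5^0·(≡2), b=5^-4·(≡4) mod 5; (2|5)=-1, (4|5)=+1; (−1)^{0·-4·2}·(-1)^-4·(+1)^0 = +1.
v=31: a=31^2·(≡21), b=31^0·(≡30) mod 31; (21|31)=-1, (30|31)=-1; (−1)^{2·0·15}·(-1)^0·(-1)^2 = +1.
Ram(-102, -39) = {3, 13, 17, ∞}; no ℚ_3-point on the conic.

[3, 13, 17, inf]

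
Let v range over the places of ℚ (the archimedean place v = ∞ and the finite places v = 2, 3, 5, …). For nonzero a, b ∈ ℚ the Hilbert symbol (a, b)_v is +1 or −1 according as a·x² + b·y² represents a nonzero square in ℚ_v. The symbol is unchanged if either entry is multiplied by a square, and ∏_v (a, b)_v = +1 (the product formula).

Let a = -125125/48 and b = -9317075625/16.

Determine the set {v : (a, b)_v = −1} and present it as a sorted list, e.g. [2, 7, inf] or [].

[3, 7, 11, inf]

Mod squares: a ≡ -15015, b ≡ -1. Check v ∈ {∞, 2, 3, 5, 7, 11, 13}.
v=13: a=13^1·(≡11), b=13^2·(≡3) mod 13; (11|13)=-1, (3|13)=+1; (−1)^{1·2·6}·(-1)^2·(+1)^1 = +1.
v=∞: -15015 < 0 and -1 < 0  ⇒  (a,b)_∞ = -1.
v=2: v_2(a)=-4, v_2(b)=-4; units ≡ 1, 7 (mod 8); ε·ε+αω+βω = 0·1+-4·0+-4·0 ≡ 0  ⇒  (a,b)_2 = +1.
v=7: a=7^1·(≡4), b=7^0·(≡5) mod 7; (4|7)=+1, (5|7)=-1; (−1)^{1·0·3}·(+1)^0·(-1)^1 = -1.
v=5: a=5^3·(≡3), b=5^4·(≡4) mod 5; (3|5)=-1, (4|5)=+1; (−1)^{3·4·2}·(-1)^4·(+1)^3 = +1.
v=3: a=3^-1·(≡2), b=3^6·(≡2) mod 3; (2|3)=-1, (2|3)=-1; (−1)^{-1·6·1}·(-1)^6·(-1)^-1 = -1.
v=11: a=11^1·(≡8), b=11^2·(≡7) mod 11; (8|11)=-1, (7|11)=-1; (−1)^{1·2·5}·(-1)^2·(-1)^1 = -1.
(-15015, -1 / ℚ) ramifies at {3, 7, 11, ∞}: a division algebra.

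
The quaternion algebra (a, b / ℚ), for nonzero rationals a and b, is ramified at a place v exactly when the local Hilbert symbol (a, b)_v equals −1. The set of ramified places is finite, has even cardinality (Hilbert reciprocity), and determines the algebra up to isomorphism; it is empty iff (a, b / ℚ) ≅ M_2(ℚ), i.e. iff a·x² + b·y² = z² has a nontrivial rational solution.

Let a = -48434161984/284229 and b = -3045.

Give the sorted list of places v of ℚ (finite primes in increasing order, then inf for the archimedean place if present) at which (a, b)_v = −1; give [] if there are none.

[2, 29, 41, inf]

(a, b) ≡ (-262769, -3045) mod (ℚ^×)²; places V = {2, 3, 5, 7, 11, 13, 17, 29, 41, ∞}.
(a,b)_5: α=0, u≡4; β=1, v≡1 (mod 5); (4|5)=+1, (1|5)=+1; sign (−1)^0·+1^1·+1^0 = +1.
(a,b)_29: α=-1, u≡20; β=1, v≡11 (mod 29); (20|29)=+1, (11|29)=-1; sign (−1)^0·+1^1·-1^-1 = -1.
(a,b)_∞: sgn(-262769)=−, sgn(-3045)=−, so -1.
(a,b)_7: α=0, u≡2; β=1, v≡6 (mod 7); (2|7)=+1, (6|7)=-1; sign (−1)^0·+1^1·-1^0 = +1.
(a,b)_11: α=-2, u≡2; β=0, v≡2 (mod 11); (2|11)=-1, (2|11)=-1; sign (−1)^0·-1^0·-1^-2 = +1.
(a,b)_2: α=6, β=0; u≡7, v≡3 (mod 8); ε(u)ε(v)=1·1, αω(v)=6·1, βω(u)=0·0; sum ≡ 1  ⇒  -1.
(a,b)_13: α=1, u≡2; β=0, v≡10 (mod 13); (2|13)=-1, (10|13)=+1; sign (−1)^0·-1^0·+1^1 = +1.
(a,b)_41: α=1, u≡34; β=0, v≡30 (mod 41); (34|41)=-1, (30|41)=-1; sign (−1)^0·-1^0·-1^1 = -1.
(a,b)_3: α=-4, u≡1; β=1, v≡2 (mod 3); (1|3)=+1, (2|3)=-1; sign (−1)^0·+1^1·-1^-4 = +1.
(a,b)_17: α=5, u≡4; β=0, v≡15 (mod 17); (4|17)=+1, (15|17)=+1; sign (−1)^0·+1^0·+1^5 = +1.
|Ram(-262769, -3045)| = 4, even; anisotropic at {2, 29, 41, ∞}.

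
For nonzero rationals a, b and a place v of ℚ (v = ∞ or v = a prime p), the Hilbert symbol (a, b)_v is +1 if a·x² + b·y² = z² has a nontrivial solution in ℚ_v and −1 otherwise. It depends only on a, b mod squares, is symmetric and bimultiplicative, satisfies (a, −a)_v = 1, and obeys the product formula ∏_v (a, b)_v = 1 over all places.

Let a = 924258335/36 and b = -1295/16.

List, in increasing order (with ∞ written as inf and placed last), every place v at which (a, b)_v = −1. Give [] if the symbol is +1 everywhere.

[5, 7, 13, 37]

(a, b) ≡ (18862415, -1295) mod (ℚ^×)²; places V = {2, 3, 5, 7, 11, 13, 23, 31, 37, ∞}.
(a,b)_∞: sgn(18862415)=+, sgn(-1295)=−, so +1.
(a,b)_13: α=1, u≡12; β=0, v≡6 (mod 13); (12|13)=+1, (6|13)=-1; sign (−1)^0·+1^0·-1^1 = -1.
(a,b)_3: α=-2, u≡2; β=0, v≡1 (mod 3); (2|3)=-1, (1|3)=+1; sign (−1)^0·-1^0·+1^-2 = +1.
(a,b)_11: α=1, u≡6; β=0, v≡5 (mod 11); (6|11)=-1, (5|11)=+1; sign (−1)^0·-1^0·+1^1 = +1.
(a,b)_23: α=1, u≡11; β=0, v≡1 (mod 23); (11|23)=-1, (1|23)=+1; sign (−1)^0·-1^0·+1^1 = +1.
(a,b)_2: α=-2, β=-4; u≡7, v≡1 (mod 8); ε(u)ε(v)=1·0, αω(v)=-2·0, βω(u)=-4·0; sum ≡ 0  ⇒  +1.
(a,b)_37: α=1, u≡3; β=1, v≡14 (mod 37); (3|37)=+1, (14|37)=-1; sign (−1)^0·+1^1·-1^1 = -1.
(a,b)_7: α=2, u≡5; β=1, v≡2 (mod 7); (5|7)=-1, (2|7)=+1; sign (−1)^0·-1^1·+1^2 = -1.
(a,b)_31: α=1, u≡14; β=0, v≡14 (mod 31); (14|31)=+1, (14|31)=+1; sign (−1)^0·+1^0·+1^1 = +1.
(a,b)_5: α=1, u≡2; β=1, v≡1 (mod 5); (2|5)=-1, (1|5)=+1; sign (−1)^0·-1^1·+1^1 = -1.
(18862415, -1295 / ℚ) ramifies at {5, 7, 13, 37}: a division algebra.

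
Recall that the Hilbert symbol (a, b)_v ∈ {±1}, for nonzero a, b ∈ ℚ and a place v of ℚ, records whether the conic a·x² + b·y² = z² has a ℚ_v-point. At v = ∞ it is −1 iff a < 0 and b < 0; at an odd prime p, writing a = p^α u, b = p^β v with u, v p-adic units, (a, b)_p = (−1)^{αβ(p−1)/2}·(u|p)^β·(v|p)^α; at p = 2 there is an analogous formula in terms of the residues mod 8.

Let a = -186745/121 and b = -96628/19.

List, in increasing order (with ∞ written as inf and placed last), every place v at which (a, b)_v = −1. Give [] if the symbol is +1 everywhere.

[5, 13, 29, inf]

Mod squares: a ≡ -1105, b ≡ -9367. Check v ∈ {∞, 2, 5, 7, 11, 13, 17, 19, 29}.
v=5: a=5^1·(≡1), b=5^0·(≡3) mod 5; (1|5)=+1, (3|5)=-1; (−1)^{1·0·2}·(+1)^0·(-1)^1 = -1.
v=2: v_2(a)=0, v_2(b)=2; units ≡ 7, 1 (mod 8); ε·ε+αω+βω = 1·0+0·0+2·0 ≡ 0  ⇒  (a,b)_2 = +1.
v=∞: -1105 < 0 and -9367 < 0  ⇒  (a,b)_∞ = -1.
v=13: a=13^3·(≡8), b=13^0·(≡11) mod 13; (8|13)=-1, (11|13)=-1; (−1)^{3·0·6}·(-1)^0·(-1)^3 = -1.
v=19: a=19^0·(≡9), b=19^-1·(≡6) mod 19; (9|19)=+1, (6|19)=+1; (−1)^{0·-1·9}·(+1)^-1·(+1)^0 = +1.
v=7: a=7^0·(≡4), b=7^2·(≡6) mod 7; (4|7)=+1, (6|7)=-1; (−1)^{0·2·3}·(+1)^2·(-1)^0 = +1.
v=29: a=29^0·(≡3), b=29^1·(≡20) mod 29; (3|29)=-1, (20|29)=+1; (−1)^{0·1·14}·(-1)^1·(+1)^0 = -1.
v=17: a=17^1·(≡7), b=17^1·(≡14) mod 17; (7|17)=-1, (14|17)=-1; (−1)^{1·1·8}·(-1)^1·(-1)^1 = +1.
v=11: a=11^-2·(≡2), b=11^0·(≡5) mod 11; (2|11)=-1, (5|11)=+1; (−1)^{-2·0·5}·(-1)^0·(+1)^-2 = +1.
Ram(-1105, -9367) = {5, 13, 29, ∞}; no ℚ_5-point on the conic.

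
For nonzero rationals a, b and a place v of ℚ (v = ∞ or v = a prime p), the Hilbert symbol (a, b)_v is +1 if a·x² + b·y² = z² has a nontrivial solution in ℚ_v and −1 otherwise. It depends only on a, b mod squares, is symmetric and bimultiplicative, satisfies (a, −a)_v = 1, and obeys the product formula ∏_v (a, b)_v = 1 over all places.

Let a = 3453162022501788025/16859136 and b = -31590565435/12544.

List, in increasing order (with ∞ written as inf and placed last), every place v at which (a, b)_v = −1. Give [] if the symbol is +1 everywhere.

Mod squares: a ≡ 21, b ≡ -715. Check v ∈ {∞, 2, 3, 5, 7, 11, 13, 17, 23}.
v=2: v_2(a)=-14, v_2(b)=-8; units ≡ 5, 5 (mod 8); ε·ε+αω+βω = 0·0+-14·1+-8·1 ≡ 0  ⇒  (a,b)_2 = +1.
v=17: a=17^6·(≡15), b=17^4·(≡1) mod 17; (15|17)=+1, (1|17)=+1; (−1)^{6·4·8}·(+1)^4·(+1)^6 = +1.
v=23: a=23^4·(≡22), b=23^2·(≡11) mod 23; (22|23)=-1, (11|23)=-1; (−1)^{4·2·11}·(-1)^2·(-1)^4 = +1.
v=∞: 21 > 0 and -715 < 0  ⇒  (a,b)_∞ = +1.
v=7: a=7^-3·(≡6), b=7^-2·(≡3) mod 7; (6|7)=-1, (3|7)=-1; (−1)^{-3·-2·3}·(-1)^-2·(-1)^-3 = -1.
v=13: a=13^2·(≡5), b=13^1·(≡9) mod 13; (5|13)=-1, (9|13)=+1; (−1)^{2·1·6}·(-1)^1·(+1)^2 = -1.
v=5: a=5^2·(≡1), b=5^1·(≡2) mod 5; (1|5)=+1, (2|5)=-1; (−1)^{2·1·2}·(+1)^1·(-1)^2 = +1.
v=3: a=3^-1·(≡1), b=3^0·(≡2) mod 3; (1|3)=+1, (2|3)=-1; (−1)^{-1·0·1}·(+1)^0·(-1)^-1 = -1.
v=11: a=11^2·(≡2), b=11^1·(≡5) mod 11; (2|11)=-1, (5|11)=+1; (−1)^{2·1·5}·(-1)^1·(+1)^2 = -1.
|Ram(21, -715)| = 4, even; anisotropic at {3, 7, 11, 13}.

[3, 7, 11, 13]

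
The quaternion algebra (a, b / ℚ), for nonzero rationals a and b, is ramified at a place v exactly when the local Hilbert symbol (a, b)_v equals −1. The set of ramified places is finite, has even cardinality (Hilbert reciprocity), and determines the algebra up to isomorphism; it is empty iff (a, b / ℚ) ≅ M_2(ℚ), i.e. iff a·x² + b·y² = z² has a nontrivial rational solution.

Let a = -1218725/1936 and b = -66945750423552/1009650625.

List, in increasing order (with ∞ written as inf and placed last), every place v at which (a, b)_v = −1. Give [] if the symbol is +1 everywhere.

Mod squares: a ≡ -29, b ≡ -38038. Check v ∈ {∞, 2, 3, 5, 7, 11, 13, 19, 23, 29, 31, 41}.
v=13: a=13^0·(≡1), b=13^1·(≡10) mod 13; (1|13)=+1, (10|13)=+1; (−1)^{0·1·6}·(+1)^1·(+1)^0 = +1.
v=23: a=23^0·(≡17), b=23^2·(≡2) mod 23; (17|23)=-1, (2|23)=+1; (−1)^{0·2·11}·(-1)^2·(+1)^0 = +1.
v=29: a=29^1·(≡13), b=29^0·(≡11) mod 29; (13|29)=+1, (11|29)=-1; (−1)^{1·0·14}·(+1)^0·(-1)^1 = -1.
v=5: a=5^2·(≡1), b=5^-4·(≡3) mod 5; (1|5)=+1, (3|5)=-1; (−1)^{2·-4·2}·(+1)^-4·(-1)^2 = +1.
v=7: a=7^0·(≡6), b=7^1·(≡3) mod 7; (6|7)=-1, (3|7)=-1; (−1)^{0·1·3}·(-1)^1·(-1)^0 = -1.
v=∞: -29 < 0 and -38038 < 0  ⇒  (a,b)_∞ = -1.
v=19: a=19^0·(≡4), b=19^3·(≡14) mod 19; (4|19)=+1, (14|19)=-1; (−1)^{0·3·9}·(+1)^3·(-1)^0 = +1.
v=31: a=31^0·(≡25), b=31^-2·(≡3) mod 31; (25|31)=+1, (3|31)=-1; (−1)^{0·-2·15}·(+1)^-2·(-1)^0 = +1.
v=2: v_2(a)=-4, v_2(b)=11; units ≡ 3, 5 (mod 8); ε·ε+αω+βω = 1·0+-4·1+11·1 ≡ 1  ⇒  (a,b)_2 = -1.
v=3: a=3^0·(≡1), b=3^2·(≡2) mod 3; (1|3)=+1, (2|3)=-1; (−1)^{0·2·1}·(+1)^2·(-1)^0 = +1.
v=11: a=11^-2·(≡4), b=11^1·(≡10) mod 11; (4|11)=+1, (10|11)=-1; (−1)^{-2·1·5}·(+1)^1·(-1)^-2 = +1.
v=41: a=41^2·(≡6), b=41^-2·(≡25) mod 41; (6|41)=-1, (25|41)=+1; (−1)^{2·-2·20}·(-1)^-2·(+1)^2 = +1.
|Ram(-29, -38038)| = 4, even; anisotropic at {2, 7, 29, ∞}.

[2, 7, 29, inf]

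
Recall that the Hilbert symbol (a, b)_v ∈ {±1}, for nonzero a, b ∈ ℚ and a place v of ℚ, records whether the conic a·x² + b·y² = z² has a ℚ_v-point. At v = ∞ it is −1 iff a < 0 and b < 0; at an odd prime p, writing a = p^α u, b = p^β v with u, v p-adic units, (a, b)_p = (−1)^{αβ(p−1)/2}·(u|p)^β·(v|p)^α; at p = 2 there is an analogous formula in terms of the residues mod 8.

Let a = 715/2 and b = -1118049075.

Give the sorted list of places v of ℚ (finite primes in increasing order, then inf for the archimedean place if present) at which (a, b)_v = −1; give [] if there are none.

[2, 3, 5, 11]

(a, b) ≡ (1430, -3) mod (ℚ^×)²; places V = {2, 3, 5, 11, 13, ∞}.
(a,b)_13: α=1, u≡8; β=2, v≡12 (mod 13); (8|13)=-1, (12|13)=+1; sign (−1)^0·-1^2·+1^1 = +1.
(a,b)_2: α=-1, β=0; u≡3, v≡5 (mod 8); ε(u)ε(v)=1·0, αω(v)=-1·1, βω(u)=0·1; sum ≡ 1  ⇒  -1.
(a,b)_3: α=0, u≡2; β=7, v≡2 (mod 3); (2|3)=-1, (2|3)=-1; sign (−1)^0·-1^7·-1^0 = -1.
(a,b)_∞: sgn(1430)=+, sgn(-3)=−, so +1.
(a,b)_5: α=1, u≡4; β=2, v≡2 (mod 5); (4|5)=+1, (2|5)=-1; sign (−1)^0·+1^2·-1^1 = -1.
(a,b)_11: α=1, u≡5; β=2, v≡2 (mod 11); (5|11)=+1, (2|11)=-1; sign (−1)^0·+1^2·-1^1 = -1.
(1430, -3 / ℚ) ramifies at {2, 3, 5, 11}: a division algebra.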